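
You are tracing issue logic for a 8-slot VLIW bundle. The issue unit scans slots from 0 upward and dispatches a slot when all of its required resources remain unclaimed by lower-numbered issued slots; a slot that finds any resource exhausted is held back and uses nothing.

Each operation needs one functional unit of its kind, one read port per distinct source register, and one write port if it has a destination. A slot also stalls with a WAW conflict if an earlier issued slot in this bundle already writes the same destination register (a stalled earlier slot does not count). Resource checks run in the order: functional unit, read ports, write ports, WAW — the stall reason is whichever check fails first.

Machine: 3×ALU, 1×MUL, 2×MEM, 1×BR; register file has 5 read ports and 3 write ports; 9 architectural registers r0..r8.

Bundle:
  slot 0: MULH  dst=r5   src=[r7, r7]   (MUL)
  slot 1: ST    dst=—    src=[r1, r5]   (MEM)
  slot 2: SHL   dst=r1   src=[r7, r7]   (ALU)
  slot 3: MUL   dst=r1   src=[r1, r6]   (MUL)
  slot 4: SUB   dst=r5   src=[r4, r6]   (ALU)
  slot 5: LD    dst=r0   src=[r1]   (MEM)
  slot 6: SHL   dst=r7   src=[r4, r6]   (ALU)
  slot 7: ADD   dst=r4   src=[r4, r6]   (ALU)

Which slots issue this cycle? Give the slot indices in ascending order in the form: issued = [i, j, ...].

slot 0 (MUL): ISSUE — free A3,Mu0,Ld2,B1 rp4 wp2
slot 1 (MEM): ISSUE — free A3,Mu0,Ld1,B1 rp2 wp2
slot 2 (ALU): ISSUE — free A2,Mu0,Ld1,B1 rp1 wp1
slot 3 (MUL): stall FU — free A2,Mu0,Ld1,B1 rp1 wp1
slot 4 (ALU): stall RD_PORT — free A2,Mu0,Ld1,B1 rp1 wp1
slot 5 (MEM): ISSUE — free A2,Mu0,Ld0,B1 rp0 wp0
slot 6 (ALU): stall RD_PORT — free A2,Mu0,Ld0,B1 rp0 wp0
slot 7 (ALU): stall RD_PORT — free A2,Mu0,Ld0,B1 rp0 wp0

issued = [0, 1, 2, 5]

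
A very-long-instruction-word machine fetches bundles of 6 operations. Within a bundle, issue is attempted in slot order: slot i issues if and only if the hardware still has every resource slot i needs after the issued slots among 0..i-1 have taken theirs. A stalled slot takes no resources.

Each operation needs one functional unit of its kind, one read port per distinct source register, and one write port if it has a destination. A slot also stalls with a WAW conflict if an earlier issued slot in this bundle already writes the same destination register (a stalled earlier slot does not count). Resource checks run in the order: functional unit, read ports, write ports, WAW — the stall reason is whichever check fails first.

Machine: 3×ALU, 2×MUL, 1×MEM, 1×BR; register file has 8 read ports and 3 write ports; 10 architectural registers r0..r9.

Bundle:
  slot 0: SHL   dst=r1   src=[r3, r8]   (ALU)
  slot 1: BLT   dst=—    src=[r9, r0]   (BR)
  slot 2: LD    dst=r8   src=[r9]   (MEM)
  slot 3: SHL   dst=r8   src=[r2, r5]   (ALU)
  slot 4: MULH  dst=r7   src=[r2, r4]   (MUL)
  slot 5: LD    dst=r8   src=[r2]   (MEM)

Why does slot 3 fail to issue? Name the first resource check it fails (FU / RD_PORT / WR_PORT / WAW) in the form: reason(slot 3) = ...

  0. ALU→r1 ⇒ go  {2A/2Mu/1Ld/1B | 6r 2w}
  1. BR ⇒ go  {2A/2Mu/1Ld/0B | 4r 2w}
  2. MEM→r8 ⇒ go  {2A/2Mu/0Ld/0B | 3r 1w}
  3. ALU→r8 ⇒ no(WAW)  {2A/2Mu/0Ld/0B | 3r 1w}
  4. MUL→r7 ⇒ go  {2A/1Mu/0Ld/0B | 1r 0w}
  5. MEM→r8 ⇒ no(FU)  {2A/1Mu/0Ld/0B | 1r 0w}

reason(slot 3) = WAW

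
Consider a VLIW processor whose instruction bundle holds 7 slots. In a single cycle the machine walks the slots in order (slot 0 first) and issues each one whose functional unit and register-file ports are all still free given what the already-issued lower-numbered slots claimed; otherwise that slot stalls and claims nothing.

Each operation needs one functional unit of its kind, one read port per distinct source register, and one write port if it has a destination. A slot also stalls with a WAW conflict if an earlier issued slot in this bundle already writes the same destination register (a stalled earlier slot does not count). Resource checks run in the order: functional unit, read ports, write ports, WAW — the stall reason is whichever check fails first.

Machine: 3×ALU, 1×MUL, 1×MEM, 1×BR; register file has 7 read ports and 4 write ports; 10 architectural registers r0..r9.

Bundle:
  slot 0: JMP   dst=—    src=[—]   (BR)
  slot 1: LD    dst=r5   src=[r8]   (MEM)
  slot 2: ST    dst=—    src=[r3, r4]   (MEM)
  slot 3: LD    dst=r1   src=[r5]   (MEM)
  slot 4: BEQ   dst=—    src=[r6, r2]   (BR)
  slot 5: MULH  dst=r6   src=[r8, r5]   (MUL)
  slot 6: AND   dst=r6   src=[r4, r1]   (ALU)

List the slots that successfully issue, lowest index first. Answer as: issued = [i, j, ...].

#0 BR src=- dispatched  <A:3 Mu:1 Ld:1 B:0 rd:7 wr:4>
#1 MEM src=r8 dispatched  <A:3 Mu:1 Ld:0 B:0 rd:6 wr:3>
#2 MEM src=r3,r4 held:FU  <A:3 Mu:1 Ld:0 B:0 rd:6 wr:3>
#3 MEM src=r5 held:FU  <A:3 Mu:1 Ld:0 B:0 rd:6 wr:3>
#4 BR src=r6,r2 held:FU  <A:3 Mu:1 Ld:0 B:0 rd:6 wr:3>
#5 MUL src=r8,r5 dispatched  <A:3 Mu:0 Ld:0 B:0 rd:4 wr:2>
#6 ALU src=r4,r1 held:WAW  <A:3 Mu:0 Ld:0 B:0 rd:4 wr:2>

issued = [0, 1, 5]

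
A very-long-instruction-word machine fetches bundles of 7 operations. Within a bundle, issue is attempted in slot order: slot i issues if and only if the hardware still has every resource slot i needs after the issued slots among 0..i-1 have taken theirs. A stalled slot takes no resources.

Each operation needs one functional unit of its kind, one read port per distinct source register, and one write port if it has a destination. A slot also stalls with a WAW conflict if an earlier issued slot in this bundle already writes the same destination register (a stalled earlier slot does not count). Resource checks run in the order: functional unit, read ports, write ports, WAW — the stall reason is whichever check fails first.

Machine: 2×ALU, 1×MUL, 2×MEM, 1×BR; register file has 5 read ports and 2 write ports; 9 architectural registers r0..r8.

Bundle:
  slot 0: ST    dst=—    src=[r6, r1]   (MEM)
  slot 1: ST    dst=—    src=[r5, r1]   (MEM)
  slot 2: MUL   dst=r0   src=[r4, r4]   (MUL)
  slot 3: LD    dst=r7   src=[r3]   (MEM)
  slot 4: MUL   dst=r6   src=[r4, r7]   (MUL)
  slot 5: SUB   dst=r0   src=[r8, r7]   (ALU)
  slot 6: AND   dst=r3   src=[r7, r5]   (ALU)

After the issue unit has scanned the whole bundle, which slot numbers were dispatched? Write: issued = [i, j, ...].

slot 0 (MEM): ISSUE — free A2,Mu1,Ld1,B1 rp3 wp2
slot 1 (MEM): ISSUE — free A2,Mu1,Ld0,B1 rp1 wp2
slot 2 (MUL): ISSUE — free A2,Mu0,Ld0,B1 rp0 wp1
slot 3 (MEM): stall FU — free A2,Mu0,Ld0,B1 rp0 wp1
slot 4 (MUL): stall FU — free A2,Mu0,Ld0,B1 rp0 wp1
slot 5 (ALU): stall RD_PORT — free A2,Mu0,Ld0,B1 rp0 wp1
slot 6 (ALU): stall RD_PORT — free A2,Mu0,Ld0,B1 rp0 wp1

issued = [0, 1, 2]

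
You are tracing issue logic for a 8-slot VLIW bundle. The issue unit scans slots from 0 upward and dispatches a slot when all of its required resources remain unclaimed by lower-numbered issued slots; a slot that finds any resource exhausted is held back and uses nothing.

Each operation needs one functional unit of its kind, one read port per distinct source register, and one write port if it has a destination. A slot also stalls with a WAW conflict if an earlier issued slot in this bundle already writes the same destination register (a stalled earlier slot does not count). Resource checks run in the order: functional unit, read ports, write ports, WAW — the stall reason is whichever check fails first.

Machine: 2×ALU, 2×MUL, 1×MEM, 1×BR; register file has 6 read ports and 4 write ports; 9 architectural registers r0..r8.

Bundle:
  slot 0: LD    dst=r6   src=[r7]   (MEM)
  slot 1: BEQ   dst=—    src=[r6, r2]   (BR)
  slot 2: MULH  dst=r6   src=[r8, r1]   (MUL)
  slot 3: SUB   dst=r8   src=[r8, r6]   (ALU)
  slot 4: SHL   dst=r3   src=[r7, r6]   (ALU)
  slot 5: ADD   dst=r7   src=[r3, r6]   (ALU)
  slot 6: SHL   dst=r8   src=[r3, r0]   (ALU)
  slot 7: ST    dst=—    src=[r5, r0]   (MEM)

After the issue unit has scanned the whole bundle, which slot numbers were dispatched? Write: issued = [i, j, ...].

[0] MEM needs rd=1 wr=1: ok; after: ALU=2 MUL=2 MEM=0 BR=1, R=5, W=3
[1] BR needs rd=2 wr=0: ok; after: ALU=2 MUL=2 MEM=0 BR=0, R=3, W=3
[2] MUL needs rd=2 wr=1: WAW; after: ALU=2 MUL=2 MEM=0 BR=0, R=3, W=3
[3] ALU needs rd=2 wr=1: ok; after: ALU=1 MUL=2 MEM=0 BR=0, R=1, W=2
[4] ALU needs rd=2 wr=1: RD_PORT; after: ALU=1 MUL=2 MEM=0 BR=0, R=1, W=2
[5] ALU needs rd=2 wr=1: RD_PORT; after: ALU=1 MUL=2 MEM=0 BR=0, R=1, W=2
[6] ALU needs rd=2 wr=1: RD_PORT; after: ALU=1 MUL=2 MEM=0 BR=0, R=1, W=2
[7] MEM needs rd=2 wr=0: FU; after: ALU=1 MUL=2 MEM=0 BR=0, R=1, W=2

issued = [0, 1, 3]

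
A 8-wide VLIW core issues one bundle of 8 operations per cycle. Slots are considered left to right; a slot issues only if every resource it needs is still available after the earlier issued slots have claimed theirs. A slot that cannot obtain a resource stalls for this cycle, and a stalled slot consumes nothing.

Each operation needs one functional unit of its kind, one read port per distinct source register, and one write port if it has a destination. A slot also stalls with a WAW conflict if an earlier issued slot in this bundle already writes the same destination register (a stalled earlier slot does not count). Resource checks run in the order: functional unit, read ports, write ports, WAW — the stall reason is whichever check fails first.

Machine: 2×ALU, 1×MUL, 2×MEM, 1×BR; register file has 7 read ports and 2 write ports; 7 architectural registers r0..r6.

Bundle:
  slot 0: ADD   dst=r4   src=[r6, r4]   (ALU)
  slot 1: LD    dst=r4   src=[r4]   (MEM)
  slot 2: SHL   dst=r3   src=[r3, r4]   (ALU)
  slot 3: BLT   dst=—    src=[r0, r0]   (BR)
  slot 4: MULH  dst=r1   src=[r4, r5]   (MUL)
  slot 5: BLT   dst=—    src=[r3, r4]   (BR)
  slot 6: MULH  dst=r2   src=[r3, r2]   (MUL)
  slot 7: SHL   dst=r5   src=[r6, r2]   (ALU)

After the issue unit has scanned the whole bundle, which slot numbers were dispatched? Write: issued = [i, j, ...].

[0] ALU needs rd=2 wr=1: ok; after: ALU=1 MUL=1 MEM=2 BR=1, R=5, W=1
[1] MEM needs rd=1 wr=1: WAW; after: ALU=1 MUL=1 MEM=2 BR=1, R=5, W=1
[2] ALU needs rd=2 wr=1: ok; after: ALU=0 MUL=1 MEM=2 BR=1, R=3, W=0
[3] BR needs rd=1 wr=0: ok; after: ALU=0 MUL=1 MEM=2 BR=0, R=2, W=0
[4] MUL needs rd=2 wr=1: WR_PORT; after: ALU=0 MUL=1 MEM=2 BR=0, R=2, W=0
[5] BR needs rd=2 wr=0: FU; after: ALU=0 MUL=1 MEM=2 BR=0, R=2, W=0
[6] MUL needs rd=2 wr=1: WR_PORT; after: ALU=0 MUL=1 MEM=2 BR=0, R=2, W=0
[7] ALU needs rd=2 wr=1: FU; after: ALU=0 MUL=1 MEM=2 BR=0, R=2, W=0

issued = [0, 2, 3]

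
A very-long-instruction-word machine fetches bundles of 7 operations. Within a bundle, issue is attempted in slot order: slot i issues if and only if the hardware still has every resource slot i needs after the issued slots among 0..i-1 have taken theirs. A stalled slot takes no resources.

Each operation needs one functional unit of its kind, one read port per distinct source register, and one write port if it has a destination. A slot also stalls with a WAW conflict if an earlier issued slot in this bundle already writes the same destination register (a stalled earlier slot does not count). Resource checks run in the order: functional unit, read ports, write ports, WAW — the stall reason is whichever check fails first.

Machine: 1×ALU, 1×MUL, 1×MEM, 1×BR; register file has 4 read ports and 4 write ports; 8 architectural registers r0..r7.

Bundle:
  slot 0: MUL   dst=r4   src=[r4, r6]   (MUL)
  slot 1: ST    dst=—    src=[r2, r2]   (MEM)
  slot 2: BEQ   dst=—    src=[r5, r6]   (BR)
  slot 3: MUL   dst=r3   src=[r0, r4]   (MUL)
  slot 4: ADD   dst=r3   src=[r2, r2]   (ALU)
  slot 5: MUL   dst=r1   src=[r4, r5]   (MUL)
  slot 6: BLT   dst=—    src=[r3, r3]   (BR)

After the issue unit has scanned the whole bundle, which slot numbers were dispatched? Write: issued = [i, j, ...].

issued = [0, 1, 4]

(0) want 1×MUL +2rd +1wr — yes → AL1|MU0|ME1|BR1|rd2|wr3
(1) want 1×MEM +1rd +0wr — yes → AL1|MU0|ME0|BR1|rd1|wr3
(2) want 1×BR +2rd +0wr — RD_PORT → AL1|MU0|ME0|BR1|rd1|wr3
(3) want 1×MUL +2rd +1wr — FU → AL1|MU0|ME0|BR1|rd1|wr3
(4) want 1×ALU +1rd +1wr — yes → AL0|MU0|ME0|BR1|rd0|wr2
(5) want 1×MUL +2rd +1wr — FU → AL0|MU0|ME0|BR1|rd0|wr2
(6) want 1×BR +1rd +0wr — RD_PORT → AL0|MU0|ME0|BR1|rd0|wr2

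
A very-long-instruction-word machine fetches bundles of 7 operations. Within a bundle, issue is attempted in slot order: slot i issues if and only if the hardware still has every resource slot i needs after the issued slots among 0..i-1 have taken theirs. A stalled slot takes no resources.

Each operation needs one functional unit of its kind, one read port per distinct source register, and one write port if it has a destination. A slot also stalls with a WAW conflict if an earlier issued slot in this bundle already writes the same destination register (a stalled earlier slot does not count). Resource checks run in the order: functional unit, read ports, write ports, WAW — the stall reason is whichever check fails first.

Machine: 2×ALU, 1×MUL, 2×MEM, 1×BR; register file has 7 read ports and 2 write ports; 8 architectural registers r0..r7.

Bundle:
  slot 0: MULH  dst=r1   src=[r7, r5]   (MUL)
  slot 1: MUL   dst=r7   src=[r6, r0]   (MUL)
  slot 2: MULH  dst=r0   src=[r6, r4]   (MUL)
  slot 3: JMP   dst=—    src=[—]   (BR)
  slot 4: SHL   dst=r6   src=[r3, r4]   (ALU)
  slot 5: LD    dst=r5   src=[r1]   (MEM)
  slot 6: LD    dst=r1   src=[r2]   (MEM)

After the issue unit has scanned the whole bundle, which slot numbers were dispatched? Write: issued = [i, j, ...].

slot 0 (MUL): ISSUE — free A2,Mu0,Ld2,B1 rp5 wp1
slot 1 (MUL): stall FU — free A2,Mu0,Ld2,B1 rp5 wp1
slot 2 (MUL): stall FU — free A2,Mu0,Ld2,B1 rp5 wp1
slot 3 (BR): ISSUE — free A2,Mu0,Ld2,B0 rp5 wp1
slot 4 (ALU): ISSUE — free A1,Mu0,Ld2,B0 rp3 wp0
slot 5 (MEM): stall WR_PORT — free A1,Mu0,Ld2,B0 rp3 wp0
slot 6 (MEM): stall WR_PORT — free A1,Mu0,Ld2,B0 rp3 wp0

issued = [0, 3, 4]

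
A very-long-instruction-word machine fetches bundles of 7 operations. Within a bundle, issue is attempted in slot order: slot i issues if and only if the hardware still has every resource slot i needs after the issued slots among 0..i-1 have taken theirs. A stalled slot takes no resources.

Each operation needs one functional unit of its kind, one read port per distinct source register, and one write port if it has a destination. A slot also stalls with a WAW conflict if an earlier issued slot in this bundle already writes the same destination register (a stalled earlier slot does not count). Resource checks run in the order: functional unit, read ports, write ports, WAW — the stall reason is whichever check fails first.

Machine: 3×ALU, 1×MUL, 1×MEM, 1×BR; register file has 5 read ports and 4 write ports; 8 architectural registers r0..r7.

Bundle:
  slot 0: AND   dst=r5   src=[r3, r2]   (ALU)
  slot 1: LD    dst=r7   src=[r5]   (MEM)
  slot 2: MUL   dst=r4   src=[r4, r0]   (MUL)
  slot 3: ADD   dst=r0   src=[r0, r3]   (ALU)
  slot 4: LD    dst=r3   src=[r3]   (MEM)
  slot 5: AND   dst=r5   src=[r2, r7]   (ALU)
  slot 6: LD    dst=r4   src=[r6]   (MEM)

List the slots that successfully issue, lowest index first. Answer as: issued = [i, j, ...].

slot 0 (ALU): ISSUE — free A2,Mu1,Ld1,B1 rp3 wp3
slot 1 (MEM): ISSUE — free A2,Mu1,Ld0,B1 rp2 wp2
slot 2 (MUL): ISSUE — free A2,Mu0,Ld0,B1 rp0 wp1
slot 3 (ALU): stall RD_PORT — free A2,Mu0,Ld0,B1 rp0 wp1
slot 4 (MEM): stall FU — free A2,Mu0,Ld0,B1 rp0 wp1
slot 5 (ALU): stall RD_PORT — free A2,Mu0,Ld0,B1 rp0 wp1
slot 6 (MEM): stall FU — free A2,Mu0,Ld0,B1 rp0 wp1

issued = [0, 1, 2]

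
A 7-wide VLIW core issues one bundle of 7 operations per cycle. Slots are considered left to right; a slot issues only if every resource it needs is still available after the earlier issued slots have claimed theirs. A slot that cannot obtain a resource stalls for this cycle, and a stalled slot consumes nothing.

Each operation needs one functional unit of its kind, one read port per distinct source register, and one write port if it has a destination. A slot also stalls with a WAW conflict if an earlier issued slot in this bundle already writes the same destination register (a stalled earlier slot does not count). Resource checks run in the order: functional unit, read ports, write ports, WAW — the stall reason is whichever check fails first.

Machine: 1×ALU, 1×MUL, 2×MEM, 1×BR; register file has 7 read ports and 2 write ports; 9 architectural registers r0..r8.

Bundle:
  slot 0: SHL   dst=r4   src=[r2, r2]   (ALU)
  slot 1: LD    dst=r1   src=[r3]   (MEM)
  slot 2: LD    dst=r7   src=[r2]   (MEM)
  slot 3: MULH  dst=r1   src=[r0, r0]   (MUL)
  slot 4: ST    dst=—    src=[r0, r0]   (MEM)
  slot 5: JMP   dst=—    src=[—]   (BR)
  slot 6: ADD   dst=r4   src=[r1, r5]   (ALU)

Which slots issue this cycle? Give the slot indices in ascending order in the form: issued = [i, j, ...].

  0. ALU→r4 ⇒ go  {0A/1Mu/2Ld/1B | 6r 1w}
  1. MEM→r1 ⇒ go  {0A/1Mu/1Ld/1B | 5r 0w}
  2. MEM→r7 ⇒ no(WR_PORT)  {0A/1Mu/1Ld/1B | 5r 0w}
  3. MUL→r1 ⇒ no(WR_PORT)  {0A/1Mu/1Ld/1B | 5r 0w}
  4. MEM ⇒ go  {0A/1Mu/0Ld/1B | 4r 0w}
  5. BR ⇒ go  {0A/1Mu/0Ld/0B | 4r 0w}
  6. ALU→r4 ⇒ no(FU)  {0A/1Mu/0Ld/0B | 4r 0w}

issued = [0, 1, 4, 5]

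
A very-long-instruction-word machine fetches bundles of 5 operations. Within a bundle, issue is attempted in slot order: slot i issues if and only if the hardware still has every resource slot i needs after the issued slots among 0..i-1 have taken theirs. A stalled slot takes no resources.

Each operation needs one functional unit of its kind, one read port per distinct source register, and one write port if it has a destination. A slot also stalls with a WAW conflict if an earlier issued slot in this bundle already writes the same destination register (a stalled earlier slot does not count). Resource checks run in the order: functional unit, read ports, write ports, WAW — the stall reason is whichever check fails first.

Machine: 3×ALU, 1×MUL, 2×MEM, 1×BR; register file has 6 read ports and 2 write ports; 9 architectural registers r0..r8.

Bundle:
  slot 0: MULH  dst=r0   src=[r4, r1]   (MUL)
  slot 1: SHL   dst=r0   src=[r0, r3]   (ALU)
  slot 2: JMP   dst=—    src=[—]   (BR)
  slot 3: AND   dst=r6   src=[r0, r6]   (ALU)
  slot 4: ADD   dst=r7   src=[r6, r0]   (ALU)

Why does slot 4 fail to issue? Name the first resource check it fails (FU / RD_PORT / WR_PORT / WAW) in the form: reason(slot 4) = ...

reason(slot 4) = WR_PORT

(0) want 1×MUL +2rd +1wr — yes → AL3|MU0|ME2|BR1|rd4|wr1
(1) want 1×ALU +2rd +1wr — WAW → AL3|MU0|ME2|BR1|rd4|wr1
(2) want 1×BR +0rd +0wr — yes → AL3|MU0|ME2|BR0|rd4|wr1
(3) want 1×ALU +2rd +1wr — yes → AL2|MU0|ME2|BR0|rd2|wr0
(4) want 1×ALU +2rd +1wr — WR_PORT → AL2|MU0|ME2|BR0|rd2|wr0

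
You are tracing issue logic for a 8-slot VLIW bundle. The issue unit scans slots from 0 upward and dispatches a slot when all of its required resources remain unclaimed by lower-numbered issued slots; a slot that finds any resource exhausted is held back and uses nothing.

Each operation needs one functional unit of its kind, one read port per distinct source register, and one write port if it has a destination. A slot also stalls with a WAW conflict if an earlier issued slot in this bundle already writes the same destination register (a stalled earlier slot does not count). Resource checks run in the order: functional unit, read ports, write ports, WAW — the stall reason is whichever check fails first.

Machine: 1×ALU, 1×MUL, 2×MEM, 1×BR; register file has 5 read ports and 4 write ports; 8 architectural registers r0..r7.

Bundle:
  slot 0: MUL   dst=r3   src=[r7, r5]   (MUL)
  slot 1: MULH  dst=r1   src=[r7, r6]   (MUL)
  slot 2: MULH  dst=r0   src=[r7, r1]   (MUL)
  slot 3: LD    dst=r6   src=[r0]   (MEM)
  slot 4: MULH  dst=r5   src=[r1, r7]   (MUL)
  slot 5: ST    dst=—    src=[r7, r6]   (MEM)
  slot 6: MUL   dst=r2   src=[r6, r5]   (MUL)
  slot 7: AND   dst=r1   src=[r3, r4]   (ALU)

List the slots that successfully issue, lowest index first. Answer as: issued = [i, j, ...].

issued = [0, 3, 5]

[0] MUL needs rd=2 wr=1: ok; after: ALU=1 MUL=0 MEM=2 BR=1, R=3, W=3
[1] MUL needs rd=2 wr=1: FU; after: ALU=1 MUL=0 MEM=2 BR=1, R=3, W=3
[2] MUL needs rd=2 wr=1: FU; after: ALU=1 MUL=0 MEM=2 BR=1, R=3, W=3
[3] MEM needs rd=1 wr=1: ok; after: ALU=1 MUL=0 MEM=1 BR=1, R=2, W=2
[4] MUL needs rd=2 wr=1: FU; after: ALU=1 MUL=0 MEM=1 BR=1, R=2, W=2
[5] MEM needs rd=2 wr=0: ok; after: ALU=1 MUL=0 MEM=0 BR=1, R=0, W=2
[6] MUL needs rd=2 wr=1: FU; after: ALU=1 MUL=0 MEM=0 BR=1, R=0, W=2
[7] ALU needs rd=2 wr=1: RD_PORT; after: ALU=1 MUL=0 MEM=0 BR=1, R=0, W=2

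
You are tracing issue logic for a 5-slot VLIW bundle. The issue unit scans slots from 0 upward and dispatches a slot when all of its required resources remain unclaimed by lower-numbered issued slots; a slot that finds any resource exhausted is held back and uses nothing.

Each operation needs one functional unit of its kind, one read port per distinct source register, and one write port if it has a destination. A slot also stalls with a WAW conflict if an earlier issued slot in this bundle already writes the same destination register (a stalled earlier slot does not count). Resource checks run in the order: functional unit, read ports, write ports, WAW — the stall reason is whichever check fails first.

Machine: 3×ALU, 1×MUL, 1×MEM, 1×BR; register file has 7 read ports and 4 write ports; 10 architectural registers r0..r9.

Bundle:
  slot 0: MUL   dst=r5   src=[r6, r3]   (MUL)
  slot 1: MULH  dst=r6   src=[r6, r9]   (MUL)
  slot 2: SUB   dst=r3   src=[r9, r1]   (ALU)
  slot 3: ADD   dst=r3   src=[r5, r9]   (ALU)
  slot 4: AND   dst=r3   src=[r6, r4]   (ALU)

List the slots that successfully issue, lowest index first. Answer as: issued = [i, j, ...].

issued = [0, 2]

[0] MUL needs rd=2 wr=1: ok; after: ALU=3 MUL=0 MEM=1 BR=1, R=5, W=3
[1] MUL needs rd=2 wr=1: FU; after: ALU=3 MUL=0 MEM=1 BR=1, R=5, W=3
[2] ALU needs rd=2 wr=1: ok; after: ALU=2 MUL=0 MEM=1 BR=1, R=3, W=2
[3] ALU needs rd=2 wr=1: WAW; after: ALU=2 MUL=0 MEM=1 BR=1, R=3, W=2
[4] ALU needs rd=2 wr=1: WAW; after: ALU=2 MUL=0 MEM=1 BR=1, R=3, W=2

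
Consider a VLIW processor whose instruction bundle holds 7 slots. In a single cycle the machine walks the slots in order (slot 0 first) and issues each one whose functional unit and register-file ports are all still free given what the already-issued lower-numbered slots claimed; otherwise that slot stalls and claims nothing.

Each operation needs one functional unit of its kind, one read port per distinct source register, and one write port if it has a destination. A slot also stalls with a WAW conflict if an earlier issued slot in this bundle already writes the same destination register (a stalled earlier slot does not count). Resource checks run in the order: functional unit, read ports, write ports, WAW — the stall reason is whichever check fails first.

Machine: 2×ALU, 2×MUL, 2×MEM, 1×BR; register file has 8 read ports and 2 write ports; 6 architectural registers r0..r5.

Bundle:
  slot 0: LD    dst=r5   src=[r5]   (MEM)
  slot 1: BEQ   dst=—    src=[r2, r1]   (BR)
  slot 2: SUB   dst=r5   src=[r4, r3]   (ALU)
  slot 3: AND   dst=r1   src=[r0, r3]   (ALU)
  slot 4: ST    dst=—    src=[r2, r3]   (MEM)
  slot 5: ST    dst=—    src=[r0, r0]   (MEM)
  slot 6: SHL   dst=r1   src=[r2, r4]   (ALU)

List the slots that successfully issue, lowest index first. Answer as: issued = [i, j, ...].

issued = [0, 1, 3, 4]

slot 0 (MEM): ISSUE — free A2,Mu2,Ld1,B1 rp7 wp1
slot 1 (BR): ISSUE — free A2,Mu2,Ld1,B0 rp5 wp1
slot 2 (ALU): stall WAW — free A2,Mu2,Ld1,B0 rp5 wp1
slot 3 (ALU): ISSUE — free A1,Mu2,Ld1,B0 rp3 wp0
slot 4 (MEM): ISSUE — free A1,Mu2,Ld0,B0 rp1 wp0
slot 5 (MEM): stall FU — free A1,Mu2,Ld0,B0 rp1 wp0
slot 6 (ALU): stall RD_PORT — free A1,Mu2,Ld0,B0 rp1 wp0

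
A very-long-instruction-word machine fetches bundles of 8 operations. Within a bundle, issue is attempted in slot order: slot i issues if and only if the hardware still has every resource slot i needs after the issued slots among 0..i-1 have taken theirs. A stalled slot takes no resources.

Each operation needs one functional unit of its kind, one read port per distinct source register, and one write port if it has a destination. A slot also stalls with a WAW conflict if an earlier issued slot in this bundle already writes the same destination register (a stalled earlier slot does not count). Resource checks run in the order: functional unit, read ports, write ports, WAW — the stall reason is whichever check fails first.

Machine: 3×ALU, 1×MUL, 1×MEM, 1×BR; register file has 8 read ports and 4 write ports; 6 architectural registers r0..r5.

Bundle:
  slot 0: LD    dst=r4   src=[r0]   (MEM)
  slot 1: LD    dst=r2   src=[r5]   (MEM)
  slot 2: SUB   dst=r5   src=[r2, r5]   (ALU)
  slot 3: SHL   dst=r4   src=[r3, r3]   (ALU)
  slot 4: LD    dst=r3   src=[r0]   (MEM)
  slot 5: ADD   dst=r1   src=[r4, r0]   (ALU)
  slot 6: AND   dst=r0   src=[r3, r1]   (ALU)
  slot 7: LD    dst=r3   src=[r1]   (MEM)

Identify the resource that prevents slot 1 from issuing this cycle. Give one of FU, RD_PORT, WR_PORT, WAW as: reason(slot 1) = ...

reason(slot 1) = FU

slot 0 (MEM): ISSUE — free A3,Mu1,Ld0,B1 rp7 wp3
slot 1 (MEM): stall FU — free A3,Mu1,Ld0,B1 rp7 wp3
slot 2 (ALU): ISSUE — free A2,Mu1,Ld0,B1 rp5 wp2
slot 3 (ALU): stall WAW — free A2,Mu1,Ld0,B1 rp5 wp2
slot 4 (MEM): stall FU — free A2,Mu1,Ld0,B1 rp5 wp2
slot 5 (ALU): ISSUE — free A1,Mu1,Ld0,B1 rp3 wp1
slot 6 (ALU): ISSUE — free A0,Mu1,Ld0,B1 rp1 wp0
slot 7 (MEM): stall FU — free A0,Mu1,Ld0,B1 rp1 wp0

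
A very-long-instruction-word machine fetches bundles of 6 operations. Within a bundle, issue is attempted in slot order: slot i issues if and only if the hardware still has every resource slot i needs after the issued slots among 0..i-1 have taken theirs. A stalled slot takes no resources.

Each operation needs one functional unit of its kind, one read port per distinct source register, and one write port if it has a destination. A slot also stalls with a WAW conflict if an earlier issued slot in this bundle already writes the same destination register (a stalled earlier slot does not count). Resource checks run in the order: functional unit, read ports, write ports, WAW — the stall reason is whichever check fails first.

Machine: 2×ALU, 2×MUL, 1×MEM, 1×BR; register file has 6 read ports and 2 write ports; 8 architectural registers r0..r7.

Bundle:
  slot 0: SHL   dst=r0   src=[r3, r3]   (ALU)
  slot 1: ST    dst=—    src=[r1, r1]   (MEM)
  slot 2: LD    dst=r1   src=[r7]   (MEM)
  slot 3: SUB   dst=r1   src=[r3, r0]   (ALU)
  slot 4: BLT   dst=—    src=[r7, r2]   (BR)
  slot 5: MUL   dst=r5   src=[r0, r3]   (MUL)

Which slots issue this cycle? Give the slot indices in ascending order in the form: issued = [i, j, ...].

issued = [0, 1, 3, 4]

  0. ALU→r0 ⇒ go  {1A/2Mu/1Ld/1B | 5r 1w}
  1. MEM ⇒ go  {1A/2Mu/0Ld/1B | 4r 1w}
  2. MEM→r1 ⇒ no(FU)  {1A/2Mu/0Ld/1B | 4r 1w}
  3. ALU→r1 ⇒ go  {0A/2Mu/0Ld/1B | 2r 0w}
  4. BR ⇒ go  {0A/2Mu/0Ld/0B | 0r 0w}
  5. MUL→r5 ⇒ no(RD_PORT)  {0A/2Mu/0Ld/0B | 0r 0w}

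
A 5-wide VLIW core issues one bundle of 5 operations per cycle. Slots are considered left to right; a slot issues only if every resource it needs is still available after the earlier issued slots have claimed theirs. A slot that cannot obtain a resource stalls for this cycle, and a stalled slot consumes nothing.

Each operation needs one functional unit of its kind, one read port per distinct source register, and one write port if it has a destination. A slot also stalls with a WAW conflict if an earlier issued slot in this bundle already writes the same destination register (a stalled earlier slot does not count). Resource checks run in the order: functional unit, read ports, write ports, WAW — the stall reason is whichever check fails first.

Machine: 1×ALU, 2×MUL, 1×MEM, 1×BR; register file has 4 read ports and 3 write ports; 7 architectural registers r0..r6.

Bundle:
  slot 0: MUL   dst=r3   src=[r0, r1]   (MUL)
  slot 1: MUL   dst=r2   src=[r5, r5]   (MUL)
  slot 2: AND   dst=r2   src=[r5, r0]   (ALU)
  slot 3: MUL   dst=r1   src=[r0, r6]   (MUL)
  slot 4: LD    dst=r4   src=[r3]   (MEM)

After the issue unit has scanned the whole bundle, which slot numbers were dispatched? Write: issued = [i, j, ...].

issued = [0, 1, 4]

slot 0 (MUL): ISSUE — free A1,Mu1,Ld1,B1 rp2 wp2
slot 1 (MUL): ISSUE — free A1,Mu0,Ld1,B1 rp1 wp1
slot 2 (ALU): stall RD_PORT — free A1,Mu0,Ld1,B1 rp1 wp1
slot 3 (MUL): stall FU — free A1,Mu0,Ld1,B1 rp1 wp1
slot 4 (MEM): ISSUE — free A1,Mu0,Ld0,B1 rp0 wp0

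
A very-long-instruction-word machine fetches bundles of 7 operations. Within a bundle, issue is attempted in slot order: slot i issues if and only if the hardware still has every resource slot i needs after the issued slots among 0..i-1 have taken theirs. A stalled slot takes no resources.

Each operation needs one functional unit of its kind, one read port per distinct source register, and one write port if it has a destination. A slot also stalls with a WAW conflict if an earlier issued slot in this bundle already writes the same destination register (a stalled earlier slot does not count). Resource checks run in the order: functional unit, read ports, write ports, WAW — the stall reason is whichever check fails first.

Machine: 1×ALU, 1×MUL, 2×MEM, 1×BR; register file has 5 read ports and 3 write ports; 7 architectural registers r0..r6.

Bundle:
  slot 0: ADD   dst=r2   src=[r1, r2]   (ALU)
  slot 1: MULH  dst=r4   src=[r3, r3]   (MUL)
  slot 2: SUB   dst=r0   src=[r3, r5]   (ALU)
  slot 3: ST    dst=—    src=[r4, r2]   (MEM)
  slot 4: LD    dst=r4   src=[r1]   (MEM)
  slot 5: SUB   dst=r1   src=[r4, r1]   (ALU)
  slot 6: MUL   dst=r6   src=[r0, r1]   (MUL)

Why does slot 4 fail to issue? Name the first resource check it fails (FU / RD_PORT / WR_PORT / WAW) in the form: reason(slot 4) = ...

  0. ALU→r2 ⇒ go  {0A/1Mu/2Ld/1B | 3r 2w}
  1. MUL→r4 ⇒ go  {0A/0Mu/2Ld/1B | 2r 1w}
  2. ALU→r0 ⇒ no(FU)  {0A/0Mu/2Ld/1B | 2r 1w}
  3. MEM ⇒ go  {0A/0Mu/1Ld/1B | 0r 1w}
  4. MEM→r4 ⇒ no(RD_PORT)  {0A/0Mu/1Ld/1B | 0r 1w}
  5. ALU→r1 ⇒ no(FU)  {0A/0Mu/1Ld/1B | 0r 1w}
  6. MUL→r6 ⇒ no(FU)  {0A/0Mu/1Ld/1B | 0r 1w}

reason(slot 4) = RD_PORT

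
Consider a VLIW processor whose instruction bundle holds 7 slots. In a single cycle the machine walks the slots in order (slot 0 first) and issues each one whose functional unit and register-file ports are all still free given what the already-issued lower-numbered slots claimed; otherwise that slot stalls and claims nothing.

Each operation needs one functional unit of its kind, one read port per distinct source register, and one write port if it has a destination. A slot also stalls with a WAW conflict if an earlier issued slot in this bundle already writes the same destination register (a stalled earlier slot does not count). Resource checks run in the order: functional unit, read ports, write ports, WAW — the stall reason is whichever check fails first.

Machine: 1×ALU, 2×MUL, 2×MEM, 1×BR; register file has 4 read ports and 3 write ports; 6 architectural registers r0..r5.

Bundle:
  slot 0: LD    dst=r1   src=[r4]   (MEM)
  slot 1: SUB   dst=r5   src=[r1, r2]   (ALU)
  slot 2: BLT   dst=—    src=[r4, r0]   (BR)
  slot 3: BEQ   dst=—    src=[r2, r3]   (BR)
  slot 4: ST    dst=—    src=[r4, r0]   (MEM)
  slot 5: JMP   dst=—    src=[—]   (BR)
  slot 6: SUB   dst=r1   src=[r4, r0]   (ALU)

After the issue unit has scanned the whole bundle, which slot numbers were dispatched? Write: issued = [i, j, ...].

issued = [0, 1, 5]

#0 MEM src=r4 dispatched  <A:1 Mu:2 Ld:1 B:1 rd:3 wr:2>
#1 ALU src=r1,r2 dispatched  <A:0 Mu:2 Ld:1 B:1 rd:1 wr:1>
#2 BR src=r4,r0 held:RD_PORT  <A:0 Mu:2 Ld:1 B:1 rd:1 wr:1>
#3 BR src=r2,r3 held:RD_PORT  <A:0 Mu:2 Ld:1 B:1 rd:1 wr:1>
#4 MEM src=r4,r0 held:RD_PORT  <A:0 Mu:2 Ld:1 B:1 rd:1 wr:1>
#5 BR src=- dispatched  <A:0 Mu:2 Ld:1 B:0 rd:1 wr:1>
#6 ALU src=r4,r0 held:FU  <A:0 Mu:2 Ld:1 B:0 rd:1 wr:1>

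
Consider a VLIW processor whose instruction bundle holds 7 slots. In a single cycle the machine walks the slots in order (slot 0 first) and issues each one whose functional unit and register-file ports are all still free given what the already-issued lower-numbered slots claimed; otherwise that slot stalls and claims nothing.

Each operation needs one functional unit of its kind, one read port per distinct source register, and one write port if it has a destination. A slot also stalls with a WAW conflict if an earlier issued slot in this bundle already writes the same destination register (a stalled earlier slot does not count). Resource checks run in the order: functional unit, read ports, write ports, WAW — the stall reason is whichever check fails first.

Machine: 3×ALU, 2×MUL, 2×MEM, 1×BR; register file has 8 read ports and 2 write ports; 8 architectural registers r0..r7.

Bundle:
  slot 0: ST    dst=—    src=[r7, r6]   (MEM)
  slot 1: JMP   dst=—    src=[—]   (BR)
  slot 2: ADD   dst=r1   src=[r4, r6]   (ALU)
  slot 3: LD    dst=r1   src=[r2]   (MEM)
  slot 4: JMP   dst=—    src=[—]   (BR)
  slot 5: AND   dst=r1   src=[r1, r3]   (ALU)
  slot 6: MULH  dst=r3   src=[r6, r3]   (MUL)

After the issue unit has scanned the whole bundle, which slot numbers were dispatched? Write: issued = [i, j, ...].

issued = [0, 1, 2, 6]

slot 0 (MEM): ISSUE — free A3,Mu2,Ld1,B1 rp6 wp2
slot 1 (BR): ISSUE — free A3,Mu2,Ld1,B0 rp6 wp2
slot 2 (ALU): ISSUE — free A2,Mu2,Ld1,B0 rp4 wp1
slot 3 (MEM): stall WAW — free A2,Mu2,Ld1,B0 rp4 wp1
slot 4 (BR): stall FU — free A2,Mu2,Ld1,B0 rp4 wp1
slot 5 (ALU): stall WAW — free A2,Mu2,Ld1,B0 rp4 wp1
slot 6 (MUL): ISSUE — free A2,Mu1,Ld1,B0 rp2 wp0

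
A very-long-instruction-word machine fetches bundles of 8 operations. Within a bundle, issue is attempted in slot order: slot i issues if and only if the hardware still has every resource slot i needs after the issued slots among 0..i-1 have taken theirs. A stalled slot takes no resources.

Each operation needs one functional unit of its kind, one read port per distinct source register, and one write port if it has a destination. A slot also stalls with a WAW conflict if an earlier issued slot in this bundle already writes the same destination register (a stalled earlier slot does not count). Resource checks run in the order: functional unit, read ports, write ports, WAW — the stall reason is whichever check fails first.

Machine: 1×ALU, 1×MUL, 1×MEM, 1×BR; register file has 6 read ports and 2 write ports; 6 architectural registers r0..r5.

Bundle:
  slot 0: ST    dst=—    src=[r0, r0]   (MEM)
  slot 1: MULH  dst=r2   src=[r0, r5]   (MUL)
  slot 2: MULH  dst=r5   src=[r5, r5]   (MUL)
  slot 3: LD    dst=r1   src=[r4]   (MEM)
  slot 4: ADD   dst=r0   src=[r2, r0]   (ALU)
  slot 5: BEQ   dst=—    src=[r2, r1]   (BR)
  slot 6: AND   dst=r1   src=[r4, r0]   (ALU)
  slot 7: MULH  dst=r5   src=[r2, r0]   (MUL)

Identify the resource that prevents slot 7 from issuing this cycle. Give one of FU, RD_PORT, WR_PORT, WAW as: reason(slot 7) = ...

[0] MEM needs rd=1 wr=0: ok; after: ALU=1 MUL=1 MEM=0 BR=1, R=5, W=2
[1] MUL needs rd=2 wr=1: ok; after: ALU=1 MUL=0 MEM=0 BR=1, R=3, W=1
[2] MUL needs rd=1 wr=1: FU; after: ALU=1 MUL=0 MEM=0 BR=1, R=3, W=1
[3] MEM needs rd=1 wr=1: FU; after: ALU=1 MUL=0 MEM=0 BR=1, R=3, W=1
[4] ALU needs rd=2 wr=1: ok; after: ALU=0 MUL=0 MEM=0 BR=1, R=1, W=0
[5] BR needs rd=2 wr=0: RD_PORT; after: ALU=0 MUL=0 MEM=0 BR=1, R=1, W=0
[6] ALU needs rd=2 wr=1: FU; after: ALU=0 MUL=0 MEM=0 BR=1, R=1, W=0
[7] MUL needs rd=2 wr=1: FU; after: ALU=0 MUL=0 MEM=0 BR=1, R=1, W=0

reason(slot 7) = FU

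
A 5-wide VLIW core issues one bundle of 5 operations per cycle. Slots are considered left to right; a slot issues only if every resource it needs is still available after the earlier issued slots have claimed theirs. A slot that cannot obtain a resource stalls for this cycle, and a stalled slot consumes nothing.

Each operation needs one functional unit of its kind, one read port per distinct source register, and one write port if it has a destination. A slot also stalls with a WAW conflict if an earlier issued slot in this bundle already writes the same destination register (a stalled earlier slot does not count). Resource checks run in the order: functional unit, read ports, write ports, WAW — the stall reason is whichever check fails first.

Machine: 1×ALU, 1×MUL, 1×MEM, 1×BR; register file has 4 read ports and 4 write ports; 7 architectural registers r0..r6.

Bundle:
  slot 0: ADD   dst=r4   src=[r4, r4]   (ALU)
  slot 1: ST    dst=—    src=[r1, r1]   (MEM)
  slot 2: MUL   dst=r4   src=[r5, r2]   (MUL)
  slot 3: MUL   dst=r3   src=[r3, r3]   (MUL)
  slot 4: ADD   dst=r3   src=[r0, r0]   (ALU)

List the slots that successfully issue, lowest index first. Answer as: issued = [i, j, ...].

issued = [0, 1, 3]

slot 0 (ALU): ISSUE — free A0,Mu1,Ld1,B1 rp3 wp3
slot 1 (MEM): ISSUE — free A0,Mu1,Ld0,B1 rp2 wp3
slot 2 (MUL): stall WAW — free A0,Mu1,Ld0,B1 rp2 wp3
slot 3 (MUL): ISSUE — free A0,Mu0,Ld0,B1 rp1 wp2
slot 4 (ALU): stall FU — free A0,Mu0,Ld0,B1 rp1 wp2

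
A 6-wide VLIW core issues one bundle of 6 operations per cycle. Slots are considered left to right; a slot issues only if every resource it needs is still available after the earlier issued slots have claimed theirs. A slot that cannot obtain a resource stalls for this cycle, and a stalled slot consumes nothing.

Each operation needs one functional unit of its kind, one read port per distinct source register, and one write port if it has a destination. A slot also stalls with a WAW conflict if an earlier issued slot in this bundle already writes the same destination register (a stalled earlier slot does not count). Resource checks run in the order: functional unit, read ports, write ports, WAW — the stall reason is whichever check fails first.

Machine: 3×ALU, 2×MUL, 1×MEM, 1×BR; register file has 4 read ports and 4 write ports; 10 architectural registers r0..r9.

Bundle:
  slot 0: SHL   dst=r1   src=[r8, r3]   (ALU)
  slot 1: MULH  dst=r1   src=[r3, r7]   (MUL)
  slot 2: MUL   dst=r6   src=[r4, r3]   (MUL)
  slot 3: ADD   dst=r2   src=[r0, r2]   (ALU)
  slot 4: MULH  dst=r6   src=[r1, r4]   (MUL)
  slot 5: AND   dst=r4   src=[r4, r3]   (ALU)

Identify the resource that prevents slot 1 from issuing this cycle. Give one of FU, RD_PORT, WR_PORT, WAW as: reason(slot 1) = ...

reason(slot 1) = WAW

  0. ALU→r1 ⇒ go  {2A/2Mu/1Ld/1B | 2r 3w}
  1. MUL→r1 ⇒ no(WAW)  {2A/2Mu/1Ld/1B | 2r 3w}
  2. MUL→r6 ⇒ go  {2A/1Mu/1Ld/1B | 0r 2w}
  3. ALU→r2 ⇒ no(RD_PORT)  {2A/1Mu/1Ld/1B | 0r 2w}
  4. MUL→r6 ⇒ no(RD_PORT)  {2A/1Mu/1Ld/1B | 0r 2w}
  5. ALU→r4 ⇒ no(RD_PORT)  {2A/1Mu/1Ld/1B | 0r 2w}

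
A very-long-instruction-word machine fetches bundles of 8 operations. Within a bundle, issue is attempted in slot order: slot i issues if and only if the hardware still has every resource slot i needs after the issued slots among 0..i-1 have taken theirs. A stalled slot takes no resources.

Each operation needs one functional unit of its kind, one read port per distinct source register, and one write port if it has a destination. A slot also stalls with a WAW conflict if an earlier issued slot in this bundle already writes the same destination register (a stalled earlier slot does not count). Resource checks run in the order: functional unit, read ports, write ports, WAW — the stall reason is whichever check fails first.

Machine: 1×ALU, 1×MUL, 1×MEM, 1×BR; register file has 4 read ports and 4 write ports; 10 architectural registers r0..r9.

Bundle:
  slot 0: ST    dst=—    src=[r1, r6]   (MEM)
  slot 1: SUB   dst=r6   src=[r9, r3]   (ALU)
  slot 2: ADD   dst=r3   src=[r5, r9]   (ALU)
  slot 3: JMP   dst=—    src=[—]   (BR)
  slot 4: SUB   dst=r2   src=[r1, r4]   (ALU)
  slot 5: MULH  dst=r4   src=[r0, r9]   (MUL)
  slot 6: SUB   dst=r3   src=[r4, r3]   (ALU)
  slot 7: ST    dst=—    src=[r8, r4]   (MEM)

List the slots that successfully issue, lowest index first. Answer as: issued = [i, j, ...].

(0) want 1×MEM +2rd +0wr — yes → AL1|MU1|ME0|BR1|rd2|wr4
(1) want 1×ALU +2rd +1wr — yes → AL0|MU1|ME0|BR1|rd0|wr3
(2) want 1×ALU +2rd +1wr — FU → AL0|MU1|ME0|BR1|rd0|wr3
(3) want 1×BR +0rd +0wr — yes → AL0|MU1|ME0|BR0|rd0|wr3
(4) want 1×ALU +2rd +1wr — FU → AL0|MU1|ME0|BR0|rd0|wr3
(5) want 1×MUL +2rd +1wr — RD_PORT → AL0|MU1|ME0|BR0|rd0|wr3
(6) want 1×ALU +2rd +1wr — FU → AL0|MU1|ME0|BR0|rd0|wr3
(7) want 1×MEM +2rd +0wr — FU → AL0|MU1|ME0|BR0|rd0|wr3

issued = [0, 1, 3]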